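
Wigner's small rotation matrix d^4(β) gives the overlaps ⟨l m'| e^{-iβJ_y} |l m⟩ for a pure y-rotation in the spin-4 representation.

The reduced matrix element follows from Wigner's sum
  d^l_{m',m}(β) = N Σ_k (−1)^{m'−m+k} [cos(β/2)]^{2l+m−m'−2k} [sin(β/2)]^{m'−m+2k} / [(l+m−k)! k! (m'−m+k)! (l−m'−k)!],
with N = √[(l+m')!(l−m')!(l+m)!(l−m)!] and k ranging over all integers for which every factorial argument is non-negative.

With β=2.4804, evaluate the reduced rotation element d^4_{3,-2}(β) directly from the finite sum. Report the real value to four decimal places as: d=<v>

d^4_{3,-2}(β=2.4804) via Wigner's sum:
c=cos(2.4804/2)=0.324607, s=sin(2.4804/2)=0.945849; N=√[5040·1·2·720]=2693.993318
k∈{0,1} keeps every argument non-negative
  k=0: (−1)^5·2693.9933/(240)·0.3246^3·0.9458^5 = -0.290649
  k=1: (−1)^6·2693.9933/(720)·0.3246^1·0.9458^7 = +0.822573
d^4_{3,-2}(2.4804) = -0.290649 +0.822573 = +0.531925

d=0.5319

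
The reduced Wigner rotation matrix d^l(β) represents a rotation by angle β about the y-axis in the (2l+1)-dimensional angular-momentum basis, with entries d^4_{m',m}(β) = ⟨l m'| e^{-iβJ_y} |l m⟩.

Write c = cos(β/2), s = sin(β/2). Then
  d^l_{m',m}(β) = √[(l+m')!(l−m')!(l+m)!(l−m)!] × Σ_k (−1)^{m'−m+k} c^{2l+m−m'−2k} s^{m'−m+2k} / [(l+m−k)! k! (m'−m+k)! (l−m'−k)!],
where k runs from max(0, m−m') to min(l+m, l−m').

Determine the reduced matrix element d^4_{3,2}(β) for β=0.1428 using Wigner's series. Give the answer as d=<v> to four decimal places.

d^4_{3,2}(β=0.1428) via Wigner's sum:
With c≡cos(β/2)=0.997452 and s≡sin(β/2)=0.071339, N=[5040·1·720·2]^{1/2}=2693.993318
Admissible k: 0..1 (factorial args all ≥0)
  k=0: (−1)^1·2693.9933/(720)·0.9975^7·0.0713^1 = -0.262203
  k=1: (−1)^2·2693.9933/(240)·0.9975^5·0.0713^3 = +0.004024
d^4_{3,2}(0.1428) = -0.262203 +0.004024 = -0.258179

d=-0.2582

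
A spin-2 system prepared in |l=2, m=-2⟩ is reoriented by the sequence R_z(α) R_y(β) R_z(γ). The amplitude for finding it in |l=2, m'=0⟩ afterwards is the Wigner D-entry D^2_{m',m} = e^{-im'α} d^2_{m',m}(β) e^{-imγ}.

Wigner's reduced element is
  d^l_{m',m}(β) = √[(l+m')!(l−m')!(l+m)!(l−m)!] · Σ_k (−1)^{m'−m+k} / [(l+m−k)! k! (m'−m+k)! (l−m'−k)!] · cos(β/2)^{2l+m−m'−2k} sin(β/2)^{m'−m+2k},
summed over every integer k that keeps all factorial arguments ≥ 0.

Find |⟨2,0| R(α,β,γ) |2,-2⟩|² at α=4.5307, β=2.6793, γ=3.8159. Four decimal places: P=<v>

Split into d^2_{0,-2}(β=2.6793) × two z-phases.
Half-angle: c=0.229094, s=0.973404. N=√(2·2·1·24)=9.797959
Admissible k: 0..0 (factorial args all ≥0)
  k=0: (−1)^2·9.7980/(4)·0.2291^2·0.9734^2 = +0.121811
d^2_{0,-2}(2.6793) = +0.121811
|D^2_{0,-2}|² = |d^2_{0,-2}(β)|² = (+0.121811)² = 0.014838 (the z-rotation phases have unit modulus)

P=0.0148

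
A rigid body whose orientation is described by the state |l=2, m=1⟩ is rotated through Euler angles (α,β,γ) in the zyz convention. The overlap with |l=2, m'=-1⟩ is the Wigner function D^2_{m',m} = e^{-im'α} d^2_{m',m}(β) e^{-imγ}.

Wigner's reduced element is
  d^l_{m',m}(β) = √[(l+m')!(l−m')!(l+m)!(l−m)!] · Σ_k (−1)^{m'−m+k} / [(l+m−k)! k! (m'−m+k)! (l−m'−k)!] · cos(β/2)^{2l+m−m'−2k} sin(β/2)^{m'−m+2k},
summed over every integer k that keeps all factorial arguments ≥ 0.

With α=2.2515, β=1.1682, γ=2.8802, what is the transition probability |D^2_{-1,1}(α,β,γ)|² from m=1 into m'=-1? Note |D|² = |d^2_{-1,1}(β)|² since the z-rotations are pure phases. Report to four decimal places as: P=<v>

Split into d^2_{-1,1}(β=1.1682) × two z-phases.
c=cos(1.1682/2)=0.834209, s=sin(1.1682/2)=0.551449; N=√[1·6·6·1]=6.000000
k: max(0,(1)−(-1))=2 … min(2+(1),2−(-1))=3
  k=2: (−1)^0·6.0000/(2)·0.8342^2·0.5514^2 = +0.634865
  k=3: (−1)^1·6.0000/(6)·0.8342^0·0.5514^4 = -0.092474
d^2_{-1,1}(1.1682) = +0.634865 -0.092474 = +0.542390
|D^2_{-1,1}|² = |d^2_{-1,1}(β)|² = (+0.542390)² = 0.294187 (the z-rotation phases have unit modulus)

P=0.2942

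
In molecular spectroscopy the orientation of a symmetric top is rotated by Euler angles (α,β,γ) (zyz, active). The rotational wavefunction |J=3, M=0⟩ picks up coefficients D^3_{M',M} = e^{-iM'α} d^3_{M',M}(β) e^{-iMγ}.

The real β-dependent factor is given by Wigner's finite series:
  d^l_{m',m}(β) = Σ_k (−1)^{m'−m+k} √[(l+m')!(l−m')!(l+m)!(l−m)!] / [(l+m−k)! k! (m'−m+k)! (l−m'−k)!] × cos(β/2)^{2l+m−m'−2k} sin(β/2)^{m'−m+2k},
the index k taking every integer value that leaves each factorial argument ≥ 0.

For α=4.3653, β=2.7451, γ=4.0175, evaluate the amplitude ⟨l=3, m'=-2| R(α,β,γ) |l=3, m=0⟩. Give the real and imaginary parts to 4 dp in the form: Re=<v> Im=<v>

Re=0.1448 Im=-0.1205

First d^3_{-2,0}(β=2.7451), then the phase factors e^{-i(-2)α} and e^{-i(0)γ}:
c=cos(2.7451/2)=0.196950, s=sin(2.7451/2)=0.980413; N=√[1·120·6·6]=65.726707
k∈{2,3} keeps every argument non-negative
  k=2: (−1)^0·65.7267/(12)·0.1970^4·0.9804^2 = +0.007921
  k=3: (−1)^1·65.7267/(12)·0.1970^2·0.9804^4 = -0.196296
d^3_{-2,0}(2.7451) = +0.007921 -0.196296 = -0.188374
D = (-0.768580+0.639754i)·(-0.188374)·(+1.000000+0.000000i) = +0.144781-0.120513i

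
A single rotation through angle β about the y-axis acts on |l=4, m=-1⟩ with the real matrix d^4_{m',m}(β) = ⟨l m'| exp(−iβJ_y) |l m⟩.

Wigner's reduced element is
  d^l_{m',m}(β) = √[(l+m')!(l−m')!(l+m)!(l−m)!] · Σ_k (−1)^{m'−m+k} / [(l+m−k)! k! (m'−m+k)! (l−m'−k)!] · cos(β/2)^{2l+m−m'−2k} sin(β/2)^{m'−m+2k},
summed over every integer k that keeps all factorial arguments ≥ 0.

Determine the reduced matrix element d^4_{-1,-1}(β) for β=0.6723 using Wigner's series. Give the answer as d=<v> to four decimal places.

d=-0.2538

d^4_{-1,-1}(β=0.6723) via Wigner's sum:
Half-angle: c=0.944032, s=0.329855. N=√(6·120·6·120)=720.000000
Admissible k: 0..3 (factorial args all ≥0)
  k=0: (−1)^0·720.0000/(720)·0.9440^8·0.3299^0 = +0.630801
  k=1: (−1)^1·720.0000/(48)·0.9440^6·0.3299^2 = -1.155199
  k=2: (−1)^2·720.0000/(24)·0.9440^4·0.3299^4 = +0.282072
  k=3: (−1)^3·720.0000/(72)·0.9440^2·0.3299^6 = -0.011479
d^4_{-1,-1}(0.6723) = +0.630801 -1.155199 +0.282072 -0.011479 = -0.253805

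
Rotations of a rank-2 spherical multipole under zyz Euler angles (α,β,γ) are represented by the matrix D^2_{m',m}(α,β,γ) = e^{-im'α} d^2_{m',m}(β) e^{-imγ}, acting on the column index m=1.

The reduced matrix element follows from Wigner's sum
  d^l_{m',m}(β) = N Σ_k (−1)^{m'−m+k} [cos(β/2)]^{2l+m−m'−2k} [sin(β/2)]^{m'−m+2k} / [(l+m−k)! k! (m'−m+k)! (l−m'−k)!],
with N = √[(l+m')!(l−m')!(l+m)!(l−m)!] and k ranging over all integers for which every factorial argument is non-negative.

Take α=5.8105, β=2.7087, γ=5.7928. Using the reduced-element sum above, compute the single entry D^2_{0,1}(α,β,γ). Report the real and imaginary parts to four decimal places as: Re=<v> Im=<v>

Re=-0.4114 Im=-0.2197

D^2_{0,1}(5.8105,2.7087,5.7928) = e^{-i·0·5.8105}·d^2_{0,1}(2.7087)·e^{-i·1·5.7928}. Compute d first:
c=cos(2.7087/2)=0.214760, s=sin(2.7087/2)=0.976667; N=√[2·2·6·1]=4.898979
Admissible k: 1..2 (factorial args all ≥0)
  k=1: (−1)^0·4.8990/(2)·0.2148^3·0.9767^1 = +0.023696
  k=2: (−1)^1·4.8990/(2)·0.2148^1·0.9767^3 = -0.490082
d^2_{0,1}(2.7087) = +0.023696 -0.490082 = -0.466386
D = (+1.000000+0.000000i)·(-0.466386)·(+0.882151+0.470966i) = -0.411423-0.219652i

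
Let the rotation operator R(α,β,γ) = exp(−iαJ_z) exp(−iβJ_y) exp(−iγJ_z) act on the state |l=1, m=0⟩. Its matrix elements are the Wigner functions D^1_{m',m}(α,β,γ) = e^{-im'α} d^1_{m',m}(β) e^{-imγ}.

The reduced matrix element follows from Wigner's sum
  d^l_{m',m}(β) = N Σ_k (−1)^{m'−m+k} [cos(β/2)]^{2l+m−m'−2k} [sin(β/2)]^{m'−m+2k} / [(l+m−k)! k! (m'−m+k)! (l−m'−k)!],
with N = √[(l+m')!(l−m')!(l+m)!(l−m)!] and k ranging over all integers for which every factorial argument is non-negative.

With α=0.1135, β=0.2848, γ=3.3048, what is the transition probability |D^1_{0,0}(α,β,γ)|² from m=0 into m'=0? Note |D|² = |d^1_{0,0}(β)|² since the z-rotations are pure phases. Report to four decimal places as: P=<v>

Split into d^1_{0,0}(β=0.2848) × two z-phases.
c=cos(0.2848/2)=0.989878, s=sin(0.2848/2)=0.141919; N=√[1·1·1·1]=1.000000
The bounds max(0,m−m')=0 and min(l+m,l−m')=1 give 2 terms
  k=0: (−1)^0·1.0000/(1)·0.9899^2·0.1419^0 = +0.979859
  k=1: (−1)^1·1.0000/(1)·0.9899^0·0.1419^2 = -0.020141
d^1_{0,0}(0.2848) = +0.979859 -0.020141 = +0.959718
|D^1_{0,0}|² = |d^1_{0,0}(β)|² = (+0.959718)² = 0.921058 (the z-rotation phases have unit modulus)

P=0.9211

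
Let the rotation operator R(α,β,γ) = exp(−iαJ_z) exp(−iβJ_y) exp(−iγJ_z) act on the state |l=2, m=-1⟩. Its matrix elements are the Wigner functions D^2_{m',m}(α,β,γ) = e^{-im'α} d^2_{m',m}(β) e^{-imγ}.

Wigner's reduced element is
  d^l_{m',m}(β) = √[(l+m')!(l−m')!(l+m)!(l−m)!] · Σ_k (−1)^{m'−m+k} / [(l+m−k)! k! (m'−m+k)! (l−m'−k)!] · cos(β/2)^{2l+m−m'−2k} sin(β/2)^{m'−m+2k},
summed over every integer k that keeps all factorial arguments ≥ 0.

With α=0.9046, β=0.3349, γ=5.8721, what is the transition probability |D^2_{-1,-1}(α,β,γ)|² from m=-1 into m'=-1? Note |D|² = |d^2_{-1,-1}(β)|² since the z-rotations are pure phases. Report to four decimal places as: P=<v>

Split into d^2_{-1,-1}(β=0.3349) × two z-phases.
Half-angle: c=0.986013, s=0.166669. N=√(1·6·1·6)=6.000000
Admissible k: 0..1 (factorial args all ≥0)
  k=0: (−1)^0·6.0000/(6)·0.9860^4·0.1667^0 = +0.945215
  k=1: (−1)^1·6.0000/(2)·0.9860^2·0.1667^2 = -0.081020
d^2_{-1,-1}(0.3349) = +0.945215 -0.081020 = +0.864195
|D^2_{-1,-1}|² = |d^2_{-1,-1}(β)|² = (+0.864195)² = 0.746832 (the z-rotation phases have unit modulus)

P=0.7468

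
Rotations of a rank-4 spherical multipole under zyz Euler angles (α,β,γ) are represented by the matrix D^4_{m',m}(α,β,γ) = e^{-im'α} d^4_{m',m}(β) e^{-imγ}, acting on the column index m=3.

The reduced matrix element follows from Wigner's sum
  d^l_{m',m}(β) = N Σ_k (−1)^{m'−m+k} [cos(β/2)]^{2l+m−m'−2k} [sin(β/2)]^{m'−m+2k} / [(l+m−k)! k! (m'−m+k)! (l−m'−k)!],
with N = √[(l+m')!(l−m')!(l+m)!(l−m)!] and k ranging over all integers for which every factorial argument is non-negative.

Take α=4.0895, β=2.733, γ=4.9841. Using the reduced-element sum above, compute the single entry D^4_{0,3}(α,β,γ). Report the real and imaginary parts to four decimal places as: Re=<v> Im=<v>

Split into d^4_{0,3}(β=2.733) × two z-phases.
With c≡cos(β/2)=0.202878 and s≡sin(β/2)=0.979204, N=[24·24·5040·1]^{1/2}=1703.830978
k∈{3,4} keeps every argument non-negative
  k=3: (−1)^0·1703.8310/(144)·0.2029^5·0.9792^3 = +0.003818
  k=4: (−1)^1·1703.8310/(144)·0.2029^3·0.9792^5 = -0.088948
d^4_{0,3}(2.733) = +0.003818 -0.088948 = -0.085130
D = (+1.000000+0.000000i)·(-0.085130)·(-0.727817-0.685772i) = +0.061959+0.058380i

Re=0.0620 Im=0.0584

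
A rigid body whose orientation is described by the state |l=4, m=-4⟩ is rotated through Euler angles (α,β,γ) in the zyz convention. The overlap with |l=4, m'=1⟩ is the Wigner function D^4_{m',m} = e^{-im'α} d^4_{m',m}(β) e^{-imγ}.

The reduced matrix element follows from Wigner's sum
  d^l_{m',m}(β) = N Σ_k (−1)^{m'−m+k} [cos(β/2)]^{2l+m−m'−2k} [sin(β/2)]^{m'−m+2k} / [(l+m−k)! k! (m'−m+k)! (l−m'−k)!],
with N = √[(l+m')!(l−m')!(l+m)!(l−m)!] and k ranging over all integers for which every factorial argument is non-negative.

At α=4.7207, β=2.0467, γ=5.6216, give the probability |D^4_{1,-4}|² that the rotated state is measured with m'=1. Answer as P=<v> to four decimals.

P=0.2294

First d^4_{1,-4}(β=2.0467), then the phase factors e^{-i(1)α} and e^{-i(-4)γ}:
c=cos(2.0467/2)=0.520508, s=sin(2.0467/2)=0.853857; N=√[120·6·1·40320]=5387.986637
The bounds max(0,m−m')=0 and min(l+m,l−m')=0 give 1 term
  k=0: (−1)^5·5387.9866/(720)·0.5205^3·0.8539^5 = -0.478963
d^4_{1,-4}(2.0467) = -0.478963
|D^4_{1,-4}|² = |d^4_{1,-4}(β)|² = (-0.478963)² = 0.229405 (the z-rotation phases have unit modulus)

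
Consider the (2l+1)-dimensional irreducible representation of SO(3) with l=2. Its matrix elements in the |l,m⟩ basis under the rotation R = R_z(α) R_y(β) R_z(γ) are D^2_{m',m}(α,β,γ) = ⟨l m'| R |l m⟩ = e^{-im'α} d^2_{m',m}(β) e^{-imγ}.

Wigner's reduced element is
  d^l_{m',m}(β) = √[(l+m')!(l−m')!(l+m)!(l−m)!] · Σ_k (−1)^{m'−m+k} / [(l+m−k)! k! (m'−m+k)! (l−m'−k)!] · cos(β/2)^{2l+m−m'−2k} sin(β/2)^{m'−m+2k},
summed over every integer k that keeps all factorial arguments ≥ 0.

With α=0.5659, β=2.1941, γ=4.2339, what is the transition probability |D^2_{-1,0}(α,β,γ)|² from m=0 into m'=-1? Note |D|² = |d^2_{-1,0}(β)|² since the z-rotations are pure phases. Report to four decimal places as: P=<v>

P=0.3369

D^2_{-1,0}(0.5659,2.1941,4.2339) = e^{-i·-1·0.5659}·d^2_{-1,0}(2.1941)·e^{-i·0·4.2339}. Compute d first:
With c≡cos(β/2)=0.456223 and s≡sin(β/2)=0.889865, N=[1·6·2·2]^{1/2}=4.898979
k∈{1,2} keeps every argument non-negative
  k=1: (−1)^0·4.8990/(2)·0.4562^3·0.8899^1 = +0.206982
  k=2: (−1)^1·4.8990/(2)·0.4562^1·0.8899^3 = -0.787455
d^2_{-1,0}(2.1941) = +0.206982 -0.787455 = -0.580474
|D^2_{-1,0}|² = |d^2_{-1,0}(β)|² = (-0.580474)² = 0.336950 (the z-rotation phases have unit modulus)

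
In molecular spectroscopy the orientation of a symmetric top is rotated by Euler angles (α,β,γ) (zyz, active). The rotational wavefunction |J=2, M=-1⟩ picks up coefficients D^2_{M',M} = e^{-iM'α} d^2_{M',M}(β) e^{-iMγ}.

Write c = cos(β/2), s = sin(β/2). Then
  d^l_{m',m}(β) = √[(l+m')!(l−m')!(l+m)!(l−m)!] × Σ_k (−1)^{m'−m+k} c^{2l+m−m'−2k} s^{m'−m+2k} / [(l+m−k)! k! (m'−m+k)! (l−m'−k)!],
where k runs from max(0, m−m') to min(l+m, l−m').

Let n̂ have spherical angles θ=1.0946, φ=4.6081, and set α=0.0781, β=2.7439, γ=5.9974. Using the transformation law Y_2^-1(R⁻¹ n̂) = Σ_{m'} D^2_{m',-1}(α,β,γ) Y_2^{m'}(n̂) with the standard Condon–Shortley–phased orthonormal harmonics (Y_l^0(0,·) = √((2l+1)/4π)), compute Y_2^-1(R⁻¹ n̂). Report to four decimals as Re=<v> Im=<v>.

Re=-0.0819 Im=-0.3173

Need the full column D^2_{m',-1} for m'=−2..2 at α=0.0781, β=2.7439, γ=5.9974.
cos(β/2)=0.197539, sin(β/2)=0.980295
d^2_{-2,-1}: single k=1 term ⇒ +0.015113;  D = +0.014986-0.001953i
d^2_{-1,-1}: k∈[0..1] ⇒ +0.001523 -0.112496 = -0.110974;  D = -0.108589+0.022882i
d^2_{0,-1}: k∈[0..1] ⇒ -0.018509 +0.455825 = +0.437316;  D = +0.419578-0.123284i
d^2_{1,-1}: k∈[0..1] ⇒ +0.112496 -0.923480 = -0.810983;  D = -0.757881+0.288635i
d^2_{2,-1}: single k=0 term ⇒ -0.372179;  D = -0.336415+0.159194i
Y_2^{m'}(θ=1.0946,φ=4.6081) and Σ D·Y over m':
  (+0.0150-0.0020i)·(-0.2985-0.0632i)  (-0.1086+0.0229i)·(-0.0328+0.3130i)  (+0.4196-0.1233i)·(-0.1166+0.0000i)  (-0.7579+0.2886i)·(+0.0328+0.3130i)  (-0.3364+0.1592i)·(-0.2985+0.0632i)
Y_2^-1(R⁻¹ n̂) = -0.081934-0.317287i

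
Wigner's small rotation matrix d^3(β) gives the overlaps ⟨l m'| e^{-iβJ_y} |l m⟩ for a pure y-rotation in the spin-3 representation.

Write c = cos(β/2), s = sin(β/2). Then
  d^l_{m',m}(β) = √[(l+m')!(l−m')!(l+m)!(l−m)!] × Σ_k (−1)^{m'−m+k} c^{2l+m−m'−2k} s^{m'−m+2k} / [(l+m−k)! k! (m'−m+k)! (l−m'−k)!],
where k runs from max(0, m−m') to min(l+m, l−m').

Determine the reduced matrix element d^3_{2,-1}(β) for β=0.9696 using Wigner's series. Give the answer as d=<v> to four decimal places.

d=-0.3819

d^3_{2,-1}(β=0.9696) via Wigner's sum:
Half-angle: c=0.884768, s=0.466031. N=√(120·1·2·24)=75.894664
The bounds max(0,m−m')=0 and min(l+m,l−m')=1 give 2 terms
  k=0: (−1)^3·75.8947/(12)·0.8848^3·0.4660^3 = -0.443368
  k=1: (−1)^4·75.8947/(24)·0.8848^1·0.4660^5 = +0.061504
d^3_{2,-1}(0.9696) = -0.443368 +0.061504 = -0.381863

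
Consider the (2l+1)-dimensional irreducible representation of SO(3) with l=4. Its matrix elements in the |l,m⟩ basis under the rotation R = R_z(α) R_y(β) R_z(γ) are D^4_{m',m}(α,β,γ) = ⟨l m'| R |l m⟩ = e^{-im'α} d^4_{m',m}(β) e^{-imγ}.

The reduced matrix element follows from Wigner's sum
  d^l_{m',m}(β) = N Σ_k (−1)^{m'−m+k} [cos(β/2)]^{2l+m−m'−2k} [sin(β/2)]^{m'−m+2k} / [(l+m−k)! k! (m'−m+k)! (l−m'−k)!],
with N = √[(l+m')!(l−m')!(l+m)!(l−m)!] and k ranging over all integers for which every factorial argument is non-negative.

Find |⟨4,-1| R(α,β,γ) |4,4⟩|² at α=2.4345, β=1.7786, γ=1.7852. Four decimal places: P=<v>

P=0.2794

D^4_{-1,4}(2.4345,1.7786,1.7852) = e^{-i·-1·2.4345}·d^4_{-1,4}(1.7786)·e^{-i·4·1.7852}. Compute d first:
Half-angle: c=0.629956, s=0.776631. N=√(6·120·40320·1)=5387.986637
k: max(0,(4)−(-1))=5 … min(4+(4),4−(-1))=5
  k=5: (−1)^0·5387.9866/(720)·0.6300^3·0.7766^5 = +0.528564
d^4_{-1,4}(1.7786) = +0.528564
|D^4_{-1,4}|² = |d^4_{-1,4}(β)|² = (+0.528564)² = 0.279380 (the z-rotation phases have unit modulus)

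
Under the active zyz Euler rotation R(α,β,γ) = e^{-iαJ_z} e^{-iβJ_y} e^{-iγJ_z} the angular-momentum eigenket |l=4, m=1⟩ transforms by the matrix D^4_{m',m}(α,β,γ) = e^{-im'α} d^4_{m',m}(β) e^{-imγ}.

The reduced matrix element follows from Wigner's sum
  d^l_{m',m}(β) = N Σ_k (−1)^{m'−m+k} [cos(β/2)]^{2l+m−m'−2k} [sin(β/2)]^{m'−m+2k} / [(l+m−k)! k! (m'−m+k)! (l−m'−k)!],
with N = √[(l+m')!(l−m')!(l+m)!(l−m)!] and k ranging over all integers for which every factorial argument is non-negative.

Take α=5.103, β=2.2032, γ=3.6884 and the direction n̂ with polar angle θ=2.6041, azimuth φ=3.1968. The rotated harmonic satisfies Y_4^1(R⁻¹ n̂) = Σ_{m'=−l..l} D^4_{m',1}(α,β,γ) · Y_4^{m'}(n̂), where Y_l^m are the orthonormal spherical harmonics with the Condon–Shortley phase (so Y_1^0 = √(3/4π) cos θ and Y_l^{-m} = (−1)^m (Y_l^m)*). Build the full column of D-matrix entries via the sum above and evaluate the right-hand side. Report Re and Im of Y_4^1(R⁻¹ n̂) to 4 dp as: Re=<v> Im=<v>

Re=-0.1521 Im=0.2949

Need the full column D^4_{m',1} for m'=−4..4 at α=5.103, β=2.2032, γ=3.6884.
cos(β/2)=0.452170, sin(β/2)=0.891932
d^4_{-4,1}: single k=5 term ⇒ +0.390532;  D = -0.205841-0.331881i
d^4_{-3,1}: k∈[4..5] ⇒ +0.349987 -0.817078 = -0.467091;  D = -0.273304+0.378787i
d^4_{-2,1}: k∈[3..5] ⇒ +0.189678 -1.107055 +0.861509 = -0.055868;  D = -0.054340-0.012977i
d^4_{-1,1}: k∈[2..5] ⇒ +0.067994 -0.793695 +1.544132 -0.400547 = +0.417884;  D = +0.065007+0.412796i
d^4_{0,1}: k∈[1..4] ⇒ +0.015415 -0.359889 +1.400326 -0.908110 = +0.147742;  D = -0.126200+0.076820i
d^4_{1,1}: k∈[0..3] ⇒ +0.001747 -0.101991 +0.793695 -1.029421 = -0.335970;  D = +0.270803+0.198851i
d^4_{2,1}: k∈[0..2] ⇒ -0.014624 +0.284517 -0.738036 = -0.468144;  D = -0.112537+0.454416i
d^4_{3,1}: k∈[0..1] ⇒ +0.053969 -0.349987 = -0.296018;  D = -0.292789+0.043605i
d^4_{4,1}: single k=0 term ⇒ -0.100368;  D = -0.051470-0.086166i
Y_4^{m'}(θ=2.6041,φ=3.1968) and Σ D·Y over m':
  (-0.2058-0.3319i)·(+0.0297-0.0067i)  (-0.2733+0.3788i)·(+0.1423-0.0238i)  (-0.0543-0.0130i)·(+0.3630-0.0402i)  (+0.0650+0.4128i)·(+0.4498-0.0249i)  (-0.1262+0.0768i)·(-0.0085+0.0000i)  (+0.2708+0.1989i)·(-0.4498-0.0249i)  (-0.1125+0.4544i)·(+0.3630+0.0402i)  (-0.2928+0.0436i)·(-0.1423-0.0238i)  (-0.0515-0.0862i)·(+0.0297+0.0067i)
Y_4^1(R⁻¹ n̂) = -0.152126+0.294928i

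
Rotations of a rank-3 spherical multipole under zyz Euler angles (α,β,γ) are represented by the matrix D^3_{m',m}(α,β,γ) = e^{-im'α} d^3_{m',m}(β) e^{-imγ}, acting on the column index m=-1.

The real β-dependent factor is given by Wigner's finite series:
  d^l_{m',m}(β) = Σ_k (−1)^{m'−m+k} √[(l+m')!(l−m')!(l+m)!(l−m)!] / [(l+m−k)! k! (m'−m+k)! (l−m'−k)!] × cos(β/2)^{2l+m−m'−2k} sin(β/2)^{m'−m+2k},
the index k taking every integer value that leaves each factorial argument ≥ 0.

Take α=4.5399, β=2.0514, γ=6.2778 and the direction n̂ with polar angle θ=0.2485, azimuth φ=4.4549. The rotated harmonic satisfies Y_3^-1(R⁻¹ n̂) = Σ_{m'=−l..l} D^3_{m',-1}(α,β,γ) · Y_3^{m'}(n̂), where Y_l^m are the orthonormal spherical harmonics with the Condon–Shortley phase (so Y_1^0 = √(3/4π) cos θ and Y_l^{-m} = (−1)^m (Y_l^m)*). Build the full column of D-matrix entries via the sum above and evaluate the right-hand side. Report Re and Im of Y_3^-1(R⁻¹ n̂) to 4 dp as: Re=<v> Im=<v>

Need the full column D^3_{m',-1} for m'=−3..3 at α=4.5399, β=2.0514, γ=6.2778.
cos(β/2)=0.518500, sin(β/2)=0.855077
d^3_{-3,-1}: single k=2 term ⇒ +0.204669;  D = +0.102202+0.177325i
d^3_{-2,-1}: k∈[1..2] ⇒ +0.101333 -0.551180 = -0.449847;  D = +0.422518-0.154405i
d^3_{-1,-1}: k∈[0..2] ⇒ +0.019431 -0.422763 +0.862325 = +0.458993;  D = -0.081213-0.451751i
d^3_{0,-1}: k∈[0..2] ⇒ -0.111005 +0.905682 -0.821045 = -0.026368;  D = -0.026368+0.000142i
d^3_{1,-1}: k∈[0..2] ⇒ +0.317073 -1.149767 +0.390870 = -0.441825;  D = +0.073487-0.435670i
d^3_{2,-1}: k∈[0..1] ⇒ -0.551180 +0.749508 = +0.198328;  D = -0.187001-0.066064i
d^3_{3,-1}: single k=0 term ⇒ +0.556629;  D = +0.272744-0.485228i
Y_3^{m'}(θ=0.2485,φ=4.4549) and Σ D·Y over m':
  (+0.1022+0.1773i)·(+0.0043-0.0044i)  (+0.4225-0.1544i)·(-0.0522-0.0295i)  (-0.0812-0.4518i)·(-0.0748+0.2842i)  (-0.0264+0.0001i)·(+0.6140+0.0000i)  (+0.0735-0.4357i)·(+0.0748+0.2842i)  (-0.1870-0.0661i)·(-0.0522+0.0295i)  (+0.2727-0.4852i)·(-0.0043-0.0044i)
Y_3^-1(R⁻¹ n̂) = +0.230609-0.006193i

Re=0.2306 Im=-0.0062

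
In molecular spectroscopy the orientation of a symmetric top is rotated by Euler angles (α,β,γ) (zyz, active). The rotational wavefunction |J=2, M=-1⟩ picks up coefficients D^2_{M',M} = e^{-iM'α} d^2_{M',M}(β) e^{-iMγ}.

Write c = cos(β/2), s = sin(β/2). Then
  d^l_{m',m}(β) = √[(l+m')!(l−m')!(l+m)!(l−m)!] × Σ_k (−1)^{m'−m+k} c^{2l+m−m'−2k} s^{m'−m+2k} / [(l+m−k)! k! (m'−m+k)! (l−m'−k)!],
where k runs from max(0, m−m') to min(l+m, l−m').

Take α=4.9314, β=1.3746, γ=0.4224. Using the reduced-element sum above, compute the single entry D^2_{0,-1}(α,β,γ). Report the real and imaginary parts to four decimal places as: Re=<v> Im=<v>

Re=-0.2136 Im=-0.0960

D^2_{0,-1}(4.9314,1.3746,0.4224) = e^{-i·0·4.9314}·d^2_{0,-1}(1.3746)·e^{-i·-1·0.4224}. Compute d first:
c=cos(1.3746/2)=0.772962, s=sin(1.3746/2)=0.634453; N=√[2·2·1·6]=4.898979
k: max(0,(-1)−(0))=0 … min(2+(-1),2−(0))=1
  k=0: (−1)^1·4.8990/(2)·0.7730^3·0.6345^1 = -0.717710
  k=1: (−1)^2·4.8990/(2)·0.7730^1·0.6345^3 = +0.483538
d^2_{0,-1}(1.3746) = -0.717710 +0.483538 = -0.234171
Phases: e^{-i·(0)·4.9314}=+1.000000+0.000000i, e^{-i·(-1)·0.4224}=+0.912108+0.409951i ⇒ D=-0.213590-0.095999i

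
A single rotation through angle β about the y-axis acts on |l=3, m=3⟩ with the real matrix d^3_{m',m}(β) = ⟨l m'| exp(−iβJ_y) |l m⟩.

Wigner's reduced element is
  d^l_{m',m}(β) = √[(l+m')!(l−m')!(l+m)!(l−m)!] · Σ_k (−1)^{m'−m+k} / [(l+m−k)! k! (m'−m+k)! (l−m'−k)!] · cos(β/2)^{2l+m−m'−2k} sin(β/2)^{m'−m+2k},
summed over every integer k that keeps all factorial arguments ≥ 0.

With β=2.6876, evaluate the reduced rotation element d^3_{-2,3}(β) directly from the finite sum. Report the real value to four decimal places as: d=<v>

d^3_{-2,3}(β=2.6876) via Wigner's sum:
c=cos(2.6876/2)=0.225052, s=sin(2.6876/2)=0.974347; N=√[1·120·720·1]=293.938769
k∈{5} keeps every argument non-negative
  k=5: (−1)^0·293.9388/(120)·0.2251^1·0.9743^5 = +0.484090
d^3_{-2,3}(2.6876) = +0.484090

d=0.4841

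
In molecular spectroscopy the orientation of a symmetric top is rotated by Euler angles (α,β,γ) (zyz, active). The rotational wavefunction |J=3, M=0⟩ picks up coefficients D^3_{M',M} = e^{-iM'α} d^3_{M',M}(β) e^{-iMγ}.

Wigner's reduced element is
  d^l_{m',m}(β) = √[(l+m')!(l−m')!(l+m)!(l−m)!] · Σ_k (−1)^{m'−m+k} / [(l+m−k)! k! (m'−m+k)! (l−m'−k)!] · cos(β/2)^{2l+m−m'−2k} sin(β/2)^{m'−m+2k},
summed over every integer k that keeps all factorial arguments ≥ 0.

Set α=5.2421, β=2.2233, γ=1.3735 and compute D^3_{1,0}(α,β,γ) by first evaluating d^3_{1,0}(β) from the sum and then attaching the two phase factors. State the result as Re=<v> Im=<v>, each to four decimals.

Re=-0.1466 Im=-0.2504

D^3_{1,0}(5.2421,2.2233,1.3735) = e^{-i·1·5.2421}·d^3_{1,0}(2.2233)·e^{-i·0·1.3735}. Compute d first:
With c≡cos(β/2)=0.443183 and s≡sin(β/2)=0.896431, N=[24·2·6·6]^{1/2}=41.569219
k∈{0,1,2} keeps every argument non-negative
  k=0: (−1)^1·41.5692/(12)·0.4432^5·0.8964^1 = -0.053091
  k=1: (−1)^2·41.5692/(4)·0.4432^3·0.8964^3 = +0.651646
  k=2: (−1)^3·41.5692/(12)·0.4432^1·0.8964^5 = -0.888707
d^3_{1,0}(2.2233) = -0.053091 +0.651646 -0.888707 = -0.290152
Attach z-rotation phases: D = e^{-i(1)(5.2421)}·(-0.290152)·e^{-i(0)(1.3735)} = -0.146609-0.250387i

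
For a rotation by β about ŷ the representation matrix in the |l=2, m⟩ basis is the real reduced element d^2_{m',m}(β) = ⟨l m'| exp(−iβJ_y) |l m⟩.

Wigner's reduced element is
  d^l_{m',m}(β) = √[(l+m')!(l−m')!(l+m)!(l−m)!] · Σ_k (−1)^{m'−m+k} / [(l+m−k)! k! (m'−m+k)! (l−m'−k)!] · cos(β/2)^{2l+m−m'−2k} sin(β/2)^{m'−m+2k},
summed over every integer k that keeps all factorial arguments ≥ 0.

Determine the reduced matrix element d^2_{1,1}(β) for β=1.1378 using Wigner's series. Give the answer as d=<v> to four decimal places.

d=-0.1141

d^2_{1,1}(β=1.1378) via Wigner's sum:
With c≡cos(β/2)=0.842494 and s≡sin(β/2)=0.538706, N=[6·1·6·1]^{1/2}=6.000000
k: max(0,(1)−(1))=0 … min(2+(1),2−(1))=1
  k=0: (−1)^0·6.0000/(6)·0.8425^4·0.5387^0 = +0.503811
  k=1: (−1)^1·6.0000/(2)·0.8425^2·0.5387^2 = -0.617957
d^2_{1,1}(1.1378) = +0.503811 -0.617957 = -0.114146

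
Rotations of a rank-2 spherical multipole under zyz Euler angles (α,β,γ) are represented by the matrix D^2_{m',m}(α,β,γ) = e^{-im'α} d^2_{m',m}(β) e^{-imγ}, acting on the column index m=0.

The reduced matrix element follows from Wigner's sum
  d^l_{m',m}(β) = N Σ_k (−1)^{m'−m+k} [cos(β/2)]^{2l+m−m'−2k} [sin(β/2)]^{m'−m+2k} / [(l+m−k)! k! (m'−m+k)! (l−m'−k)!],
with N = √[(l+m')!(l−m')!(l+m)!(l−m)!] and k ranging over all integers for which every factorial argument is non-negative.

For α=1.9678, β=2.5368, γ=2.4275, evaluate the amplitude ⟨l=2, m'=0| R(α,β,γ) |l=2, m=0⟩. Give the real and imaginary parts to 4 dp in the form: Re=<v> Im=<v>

Re=0.5151 Im=0.0000

D^2_{0,0}(1.9678,2.5368,2.4275) = e^{-i·0·1.9678}·d^2_{0,0}(2.5368)·e^{-i·0·2.4275}. Compute d first:
Half-angle: c=0.297809, s=0.954626. N=√(2·2·2·2)=4.000000
k∈{0,1,2} keeps every argument non-negative
  k=0: (−1)^0·4.0000/(4)·0.2978^4·0.9546^0 = +0.007866
  k=1: (−1)^1·4.0000/(1)·0.2978^2·0.9546^2 = -0.323296
  k=2: (−1)^2·4.0000/(4)·0.2978^0·0.9546^4 = +0.830486
d^2_{0,0}(2.5368) = +0.007866 -0.323296 +0.830486 = +0.515056
Attach z-rotation phases: D = e^{-i(0)(1.9678)}·(+0.515056)·e^{-i(0)(2.4275)} = +0.515056+0.000000i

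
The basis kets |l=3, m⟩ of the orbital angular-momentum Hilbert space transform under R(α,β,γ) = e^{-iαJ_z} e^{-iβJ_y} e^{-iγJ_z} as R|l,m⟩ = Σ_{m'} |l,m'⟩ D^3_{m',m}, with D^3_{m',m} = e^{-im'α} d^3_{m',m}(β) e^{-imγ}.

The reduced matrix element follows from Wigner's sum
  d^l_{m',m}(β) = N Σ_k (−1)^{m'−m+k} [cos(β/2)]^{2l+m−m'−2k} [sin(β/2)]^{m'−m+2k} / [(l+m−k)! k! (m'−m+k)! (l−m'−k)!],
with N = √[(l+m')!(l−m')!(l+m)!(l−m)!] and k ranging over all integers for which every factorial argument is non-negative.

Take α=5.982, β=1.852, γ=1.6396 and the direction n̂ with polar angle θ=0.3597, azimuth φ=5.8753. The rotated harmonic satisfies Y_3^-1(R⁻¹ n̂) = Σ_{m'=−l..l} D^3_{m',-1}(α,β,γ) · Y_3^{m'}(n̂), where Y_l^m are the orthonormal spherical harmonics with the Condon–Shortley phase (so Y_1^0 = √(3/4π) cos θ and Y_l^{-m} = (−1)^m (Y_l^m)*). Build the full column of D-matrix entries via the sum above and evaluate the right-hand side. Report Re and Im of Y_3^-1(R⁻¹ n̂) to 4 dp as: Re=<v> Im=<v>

Re=-0.0098 Im=0.3127

Need the full column D^3_{m',-1} for m'=−3..3 at α=5.982, β=1.852, γ=1.6396.
cos(β/2)=0.601036, sin(β/2)=0.799222
d^3_{-3,-1}: single k=2 term ⇒ +0.322836;  D = +0.239263+0.216739i
d^3_{-2,-1}: k∈[1..2] ⇒ +0.198230 -0.701025 = -0.502795;  D = -0.255725-0.432906i
d^3_{-1,-1}: k∈[0..2] ⇒ +0.047141 -0.666847 +0.884345 = +0.264640;  D = +0.060945+0.257527i
d^3_{0,-1}: k∈[0..2] ⇒ -0.217150 +1.151901 -0.678936 = +0.255816;  D = -0.017587+0.255211i
d^3_{1,-1}: k∈[0..2] ⇒ +0.500135 -1.179127 +0.260618 = -0.418374;  D = +0.151286-0.390063i
d^3_{2,-1}: k∈[0..1] ⇒ -0.701025 +0.619781 = -0.081244;  D = +0.050526-0.063622i
d^3_{3,-1}: single k=0 term ⇒ +0.570842;  D = -0.471640+0.321585i
Y_3^{m'}(θ=0.3597,φ=5.8753) and Σ D·Y over m':
  (+0.2393+0.2167i)·(+0.0062+0.0171i)  (-0.2557-0.4329i)·(+0.0812+0.0863i)  (+0.0609+0.2575i)·(+0.3530+0.1525i)  (-0.0176+0.2552i)·(+0.4822+0.0000i)  (+0.1513-0.3901i)·(-0.3530+0.1525i)  (+0.0505-0.0636i)·(+0.0812-0.0863i)  (-0.4716+0.3216i)·(-0.0062+0.0171i)
Y_3^-1(R⁻¹ n̂) = -0.009757+0.312654i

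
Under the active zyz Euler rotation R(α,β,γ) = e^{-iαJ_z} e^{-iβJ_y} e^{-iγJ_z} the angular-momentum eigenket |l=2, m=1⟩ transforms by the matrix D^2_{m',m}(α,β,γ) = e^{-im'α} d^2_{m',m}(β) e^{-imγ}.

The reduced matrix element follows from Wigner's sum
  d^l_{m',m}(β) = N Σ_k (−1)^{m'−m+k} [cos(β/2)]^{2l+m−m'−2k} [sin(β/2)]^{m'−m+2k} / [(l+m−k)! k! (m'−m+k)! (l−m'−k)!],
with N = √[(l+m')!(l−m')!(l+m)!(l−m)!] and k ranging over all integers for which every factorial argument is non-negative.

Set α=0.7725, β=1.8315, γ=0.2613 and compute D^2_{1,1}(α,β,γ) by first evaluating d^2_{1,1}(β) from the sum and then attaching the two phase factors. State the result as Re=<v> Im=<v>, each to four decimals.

Split into d^2_{1,1}(β=1.8315) × two z-phases.
Half-angle: c=0.609196, s=0.793020. N=√(6·1·6·1)=6.000000
k∈{0,1} keeps every argument non-negative
  k=0: (−1)^0·6.0000/(6)·0.6092^4·0.7930^0 = +0.137730
  k=1: (−1)^1·6.0000/(2)·0.6092^2·0.7930^2 = -0.700170
d^2_{1,1}(1.8315) = +0.137730 -0.700170 = -0.562440
Attach z-rotation phases: D = e^{-i(1)(0.7725)}·(-0.562440)·e^{-i(1)(0.2613)} = -0.287720+0.483276i

Re=-0.2877 Im=0.4833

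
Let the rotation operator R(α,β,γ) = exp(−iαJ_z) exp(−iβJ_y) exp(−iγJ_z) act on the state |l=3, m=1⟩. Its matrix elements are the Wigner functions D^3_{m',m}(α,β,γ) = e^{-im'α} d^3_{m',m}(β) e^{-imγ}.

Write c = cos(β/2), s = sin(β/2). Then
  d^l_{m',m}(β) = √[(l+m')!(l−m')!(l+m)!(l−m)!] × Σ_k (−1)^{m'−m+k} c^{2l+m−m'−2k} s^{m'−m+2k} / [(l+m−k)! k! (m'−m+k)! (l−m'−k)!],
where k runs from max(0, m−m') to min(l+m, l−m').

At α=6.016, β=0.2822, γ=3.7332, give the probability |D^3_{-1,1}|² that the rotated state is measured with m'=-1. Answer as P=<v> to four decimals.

First d^3_{-1,1}(β=0.2822), then the phase factors e^{-i(-1)α} and e^{-i(1)γ}:
Half-angle: c=0.990062, s=0.140632. N=√(2·24·24·2)=48.000000
The bounds max(0,m−m')=2 and min(l+m,l−m')=4 give 3 terms
  k=2: (−1)^0·48.0000/(8)·0.9901^4·0.1406^2 = +0.114017
  k=3: (−1)^1·48.0000/(6)·0.9901^2·0.1406^4 = -0.003067
  k=4: (−1)^2·48.0000/(48)·0.9901^0·0.1406^6 = +0.000008
d^3_{-1,1}(0.2822) = +0.114017 -0.003067 +0.000008 = +0.110958
|D^3_{-1,1}|² = |d^3_{-1,1}(β)|² = (+0.110958)² = 0.012312 (the z-rotation phases have unit modulus)

P=0.0123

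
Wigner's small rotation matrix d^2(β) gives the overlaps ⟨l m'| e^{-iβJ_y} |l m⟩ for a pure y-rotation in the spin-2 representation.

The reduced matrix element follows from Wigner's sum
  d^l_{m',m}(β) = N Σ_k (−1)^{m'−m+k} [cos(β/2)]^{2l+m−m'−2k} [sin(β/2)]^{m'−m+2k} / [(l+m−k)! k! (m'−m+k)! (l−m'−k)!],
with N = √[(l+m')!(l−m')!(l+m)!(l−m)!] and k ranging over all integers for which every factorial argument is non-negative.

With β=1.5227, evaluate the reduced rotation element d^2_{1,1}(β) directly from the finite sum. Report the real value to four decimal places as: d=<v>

d=-0.4736

d^2_{1,1}(β=1.5227) via Wigner's sum:
With c≡cos(β/2)=0.723905 and s≡sin(β/2)=0.689899, N=[6·1·6·1]^{1/2}=6.000000
k: max(0,(1)−(1))=0 … min(2+(1),2−(1))=1
  k=0: (−1)^0·6.0000/(6)·0.7239^4·0.6899^0 = +0.274617
  k=1: (−1)^1·6.0000/(2)·0.7239^2·0.6899^2 = -0.748266
d^2_{1,1}(1.5227) = +0.274617 -0.748266 = -0.473650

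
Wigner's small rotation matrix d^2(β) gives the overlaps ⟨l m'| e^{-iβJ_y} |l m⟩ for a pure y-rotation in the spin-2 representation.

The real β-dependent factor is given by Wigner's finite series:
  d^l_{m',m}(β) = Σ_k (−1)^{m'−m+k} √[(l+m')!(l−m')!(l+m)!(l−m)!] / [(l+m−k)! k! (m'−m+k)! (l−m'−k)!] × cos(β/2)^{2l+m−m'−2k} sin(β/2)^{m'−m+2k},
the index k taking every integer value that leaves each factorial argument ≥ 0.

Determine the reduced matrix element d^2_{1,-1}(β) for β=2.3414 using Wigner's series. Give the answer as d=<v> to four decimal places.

d=-0.3335

d^2_{1,-1}(β=2.3414) via Wigner's sum:
c=cos(2.3414/2)=0.389507, s=sin(2.3414/2)=0.921023; N=√[6·1·1·6]=6.000000
k: max(0,(-1)−(1))=0 … min(2+(-1),2−(1))=1
  k=0: (−1)^2·6.0000/(2)·0.3895^2·0.9210^2 = +0.386094
  k=1: (−1)^3·6.0000/(6)·0.3895^0·0.9210^4 = -0.719586
d^2_{1,-1}(2.3414) = +0.386094 -0.719586 = -0.333492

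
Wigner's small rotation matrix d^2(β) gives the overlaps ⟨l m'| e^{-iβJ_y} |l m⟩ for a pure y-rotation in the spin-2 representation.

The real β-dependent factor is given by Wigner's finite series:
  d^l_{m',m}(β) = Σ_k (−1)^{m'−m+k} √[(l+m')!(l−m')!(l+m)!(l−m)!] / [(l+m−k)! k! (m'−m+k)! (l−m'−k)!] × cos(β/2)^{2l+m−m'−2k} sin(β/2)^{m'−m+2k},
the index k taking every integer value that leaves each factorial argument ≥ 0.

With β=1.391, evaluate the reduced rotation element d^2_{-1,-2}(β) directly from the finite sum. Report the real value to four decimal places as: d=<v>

d=-0.5799

d^2_{-1,-2}(β=1.391) via Wigner's sum:
Half-angle: c=0.767733, s=0.640769. N=√(1·6·1·24)=12.000000
k∈{0} keeps every argument non-negative
  k=0: (−1)^1·12.0000/(6)·0.7677^3·0.6408^1 = -0.579913
d^2_{-1,-2}(1.391) = -0.579913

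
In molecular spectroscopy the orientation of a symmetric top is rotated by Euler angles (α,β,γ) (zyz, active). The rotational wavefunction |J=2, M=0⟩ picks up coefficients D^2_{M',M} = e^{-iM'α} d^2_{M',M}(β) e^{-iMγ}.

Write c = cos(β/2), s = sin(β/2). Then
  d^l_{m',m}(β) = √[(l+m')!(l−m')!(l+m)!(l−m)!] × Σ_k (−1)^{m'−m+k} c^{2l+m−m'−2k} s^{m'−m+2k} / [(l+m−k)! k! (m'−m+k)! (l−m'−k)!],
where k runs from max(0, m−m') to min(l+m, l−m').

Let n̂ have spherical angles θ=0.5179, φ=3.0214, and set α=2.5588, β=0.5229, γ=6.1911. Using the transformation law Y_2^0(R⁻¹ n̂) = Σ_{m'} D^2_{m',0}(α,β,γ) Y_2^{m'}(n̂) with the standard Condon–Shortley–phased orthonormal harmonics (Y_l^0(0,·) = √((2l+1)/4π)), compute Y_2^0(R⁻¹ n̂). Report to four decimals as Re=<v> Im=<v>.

Need the full column D^2_{m',0} for m'=−2..2 at α=2.5588, β=0.5229, γ=6.1911.
cos(β/2)=0.966016, sin(β/2)=0.258482
d^2_{-2,0}: single k=2 term ⇒ +0.152723;  D = +0.060205-0.140355i
d^2_{-1,0}: k∈[1..2] ⇒ +0.570766 -0.040865 = +0.529902;  D = -0.442430+0.291635i
d^2_{0,0}: k∈[0..2] ⇒ +0.870839 -0.249395 +0.004464 = +0.625907;  D = +0.625907+0.000000i
d^2_{1,0}: k∈[0..1] ⇒ -0.570766 +0.040865 = -0.529902;  D = +0.442430+0.291635i
d^2_{2,0}: single k=0 term ⇒ +0.152723;  D = +0.060205+0.140355i
Y_2^{m'}(θ=0.5179,φ=3.0214) and Σ D·Y over m':
  (+0.0602-0.1404i)·(+0.0919+0.0225i)  (-0.4424+0.2916i)·(-0.3299-0.0398i)  (+0.6259+0.0000i)·(+0.3989+0.0000i)  (+0.4424+0.2916i)·(+0.3299-0.0398i)  (+0.0602+0.1404i)·(+0.0919-0.0225i)
Y_2^0(R⁻¹ n̂) = +0.582226-0.000000i

Re=0.5822 Im=0.0000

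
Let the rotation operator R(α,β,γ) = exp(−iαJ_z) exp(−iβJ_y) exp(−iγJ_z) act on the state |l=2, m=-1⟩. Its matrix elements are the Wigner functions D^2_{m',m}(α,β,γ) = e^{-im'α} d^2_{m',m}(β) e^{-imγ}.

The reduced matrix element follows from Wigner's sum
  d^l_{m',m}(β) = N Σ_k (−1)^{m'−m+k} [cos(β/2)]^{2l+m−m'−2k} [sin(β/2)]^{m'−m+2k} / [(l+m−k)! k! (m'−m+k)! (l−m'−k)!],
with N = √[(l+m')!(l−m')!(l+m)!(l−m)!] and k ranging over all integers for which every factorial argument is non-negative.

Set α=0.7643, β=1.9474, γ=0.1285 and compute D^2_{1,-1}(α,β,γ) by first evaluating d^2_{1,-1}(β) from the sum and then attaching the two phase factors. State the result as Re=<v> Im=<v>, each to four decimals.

Re=0.1455 Im=-0.1074

First d^2_{1,-1}(β=1.9474), then the phase factors e^{-i(1)α} and e^{-i(-1)γ}:
With c≡cos(β/2)=0.562244 and s≡sin(β/2)=0.826972, N=[6·1·1·6]^{1/2}=6.000000
The bounds max(0,m−m')=0 and min(l+m,l−m')=1 give 2 terms
  k=0: (−1)^2·6.0000/(2)·0.5622^2·0.8270^2 = +0.648562
  k=1: (−1)^3·6.0000/(6)·0.5622^0·0.8270^4 = -0.467695
d^2_{1,-1}(1.9474) = +0.648562 -0.467695 = +0.180867
D = (+0.721867-0.692032i)·(+0.180867)·(+0.991755+0.128147i) = +0.145525-0.107403i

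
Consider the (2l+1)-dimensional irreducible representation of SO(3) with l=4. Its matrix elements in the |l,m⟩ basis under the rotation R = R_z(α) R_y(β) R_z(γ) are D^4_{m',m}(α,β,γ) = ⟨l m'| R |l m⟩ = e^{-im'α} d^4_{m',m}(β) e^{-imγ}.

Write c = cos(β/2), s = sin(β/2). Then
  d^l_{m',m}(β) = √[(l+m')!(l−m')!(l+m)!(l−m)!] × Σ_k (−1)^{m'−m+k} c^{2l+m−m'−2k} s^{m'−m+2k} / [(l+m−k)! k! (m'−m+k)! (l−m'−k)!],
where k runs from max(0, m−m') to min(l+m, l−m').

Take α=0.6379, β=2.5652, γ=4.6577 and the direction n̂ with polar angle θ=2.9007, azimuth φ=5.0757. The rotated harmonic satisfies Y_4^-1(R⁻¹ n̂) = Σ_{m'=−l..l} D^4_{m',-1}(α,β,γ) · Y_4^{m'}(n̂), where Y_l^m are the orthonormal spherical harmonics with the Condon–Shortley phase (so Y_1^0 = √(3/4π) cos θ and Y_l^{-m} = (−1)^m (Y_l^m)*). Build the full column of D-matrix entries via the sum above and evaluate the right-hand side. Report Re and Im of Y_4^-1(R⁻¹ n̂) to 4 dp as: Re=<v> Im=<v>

Need the full column D^4_{m',-1} for m'=−4..4 at α=0.6379, β=2.5652, γ=4.6577.
cos(β/2)=0.284223, sin(β/2)=0.958758
d^4_{-4,-1}: single k=3 term ⇒ +0.012233;  D = +0.007351+0.009777i
d^4_{-3,-1}: k∈[2..3] ⇒ +0.003846 -0.072945 = -0.069098;  D = -0.066248-0.019641i
d^4_{-2,-1}: k∈[1..3] ⇒ +0.000609 -0.034676 +0.263051 = +0.228984;  D = +0.215126-0.078450i
d^4_{-1,-1}: k∈[0..3] ⇒ +0.000043 -0.007269 +0.165423 -0.627442 = -0.469245;  D = -0.258417+0.391679i
d^4_{0,-1}: k∈[0..3] ⇒ -0.000642 +0.043862 -0.499104 +0.946538 = +0.490654;  D = -0.026820-0.489921i
d^4_{1,-1}: k∈[0..3] ⇒ +0.004846 -0.165423 +0.941164 -0.713957 = +0.066629;  D = -0.042545-0.051277i
d^4_{2,-1}: k∈[0..2] ⇒ -0.023118 +0.394576 -0.897965 = -0.526506;  D = +0.511377+0.125309i
d^4_{3,-1}: k∈[0..1] ⇒ +0.072945 -0.498017 = -0.425072;  D = +0.391915-0.164588i
d^4_{4,-1}: single k=0 term ⇒ -0.139193;  D = +0.071003-0.119722i
Y_4^{m'}(θ=2.9007,φ=5.0757) and Σ D·Y over m':
  (+0.0074+0.0098i)·(+0.0002-0.0014i)  (-0.0662-0.0196i)·(+0.0146+0.0076i)  (+0.2151-0.0785i)·(-0.0797+0.0709i)  (-0.2584+0.3917i)·(-0.1403-0.3690i)  (-0.0268-0.4899i)·(+0.6174+0.0000i)  (-0.0425-0.0513i)·(+0.1403-0.3690i)  (+0.5114+0.1253i)·(-0.0797-0.0709i)  (+0.3919-0.1646i)·(-0.0146+0.0076i)  (+0.0710-0.1197i)·(+0.0002+0.0014i)
Y_4^-1(R⁻¹ n̂) = +0.090751-0.273634i

Re=0.0908 Im=-0.2736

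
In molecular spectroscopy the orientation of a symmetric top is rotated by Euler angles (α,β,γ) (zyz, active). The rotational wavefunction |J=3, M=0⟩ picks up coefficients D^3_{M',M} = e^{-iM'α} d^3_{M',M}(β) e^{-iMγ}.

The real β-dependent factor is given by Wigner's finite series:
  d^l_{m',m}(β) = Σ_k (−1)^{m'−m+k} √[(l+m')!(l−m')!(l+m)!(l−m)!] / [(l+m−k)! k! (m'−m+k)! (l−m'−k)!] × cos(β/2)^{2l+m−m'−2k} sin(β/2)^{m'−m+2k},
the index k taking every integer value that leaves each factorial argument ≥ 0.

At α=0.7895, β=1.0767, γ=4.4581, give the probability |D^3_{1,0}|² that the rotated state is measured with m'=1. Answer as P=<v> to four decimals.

P=0.0023

Split into d^3_{1,0}(β=1.0767) × two z-phases.
c=cos(1.0767/2)=0.858556, s=sin(1.0767/2)=0.512720; N=√[24·2·6·6]=41.569219
The bounds max(0,m−m')=0 and min(l+m,l−m')=2 give 3 terms
  k=0: (−1)^1·41.5692/(12)·0.8586^5·0.5127^1 = -0.828540
  k=1: (−1)^2·41.5692/(4)·0.8586^3·0.5127^3 = +0.886459
  k=2: (−1)^3·41.5692/(12)·0.8586^1·0.5127^5 = -0.105381
d^3_{1,0}(1.0767) = -0.828540 +0.886459 -0.105381 = -0.047462
|D^3_{1,0}|² = |d^3_{1,0}(β)|² = (-0.047462)² = 0.002253 (the z-rotation phases have unit modulus)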